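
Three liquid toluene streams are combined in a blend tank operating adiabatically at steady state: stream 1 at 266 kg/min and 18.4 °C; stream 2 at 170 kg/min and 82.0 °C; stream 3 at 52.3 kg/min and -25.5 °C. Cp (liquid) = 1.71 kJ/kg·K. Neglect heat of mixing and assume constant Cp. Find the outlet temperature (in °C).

T_out = 35.8 °C

No heat crosses the boundary, so H_out = H_in.
Σ ṁᵢCp,ᵢTᵢ = 266×1.71×18.4 + 170×1.71×82.0 + 52.3×1.71×-25.5 = 29926
Σ ṁᵢCp,ᵢ = 266×1.71 + 170×1.71 + 52.3×1.71 = 834.99
T_out = 29926 / 834.99 = 35.84 °C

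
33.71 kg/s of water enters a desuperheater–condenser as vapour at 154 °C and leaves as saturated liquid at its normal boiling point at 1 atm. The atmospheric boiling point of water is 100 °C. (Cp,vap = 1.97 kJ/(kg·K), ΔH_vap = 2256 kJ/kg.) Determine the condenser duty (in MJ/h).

Q_c = 287000 MJ/h

vapour 154→100 °C: -106.38 kJ/kg
condensation at 100 °C: -2256 kJ/kg
Δh = -106.38 + -2256 = -2362.4 kJ/kg
Q = ṁ·Δh = 33.71 kg/s × -2362.4 kJ/kg = -79636 kJ/s
|Q| = 79636 kW = 286690 MJ/h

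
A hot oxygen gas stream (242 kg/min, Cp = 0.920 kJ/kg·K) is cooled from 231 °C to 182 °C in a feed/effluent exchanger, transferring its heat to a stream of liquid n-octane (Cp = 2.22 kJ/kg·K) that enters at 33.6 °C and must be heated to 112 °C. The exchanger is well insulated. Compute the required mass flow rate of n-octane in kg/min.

ṁ_c = 62.7 kg/min

Heat released by hot stream: Q = 242 × 0.920 × (231 − 182) = 10909 kJ/min
Energy balance on cold side (adiabatic exchanger): Q = ṁ_c·Cp_c·(T_c,out − T_c,in)
ṁ_c = 10909 / [2.22 × (112 − 33.6)] = 62.68 kg/min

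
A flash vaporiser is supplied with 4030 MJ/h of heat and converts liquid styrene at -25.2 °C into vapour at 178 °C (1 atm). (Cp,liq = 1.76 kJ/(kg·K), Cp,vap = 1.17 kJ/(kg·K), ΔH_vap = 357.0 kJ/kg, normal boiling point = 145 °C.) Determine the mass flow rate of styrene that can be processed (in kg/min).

Δh = 1.76×(145−-25.2) + 357.0 + 1.17×(178−145) = 695.16 kJ/kg
Q = 4030 MJ/h = 1119.4 kJ/s = 67167 kJ/min
ṁ = Q/Δh = 67167 / 695.16 = 96.62 kg/min

ṁ = 96.6 kg/min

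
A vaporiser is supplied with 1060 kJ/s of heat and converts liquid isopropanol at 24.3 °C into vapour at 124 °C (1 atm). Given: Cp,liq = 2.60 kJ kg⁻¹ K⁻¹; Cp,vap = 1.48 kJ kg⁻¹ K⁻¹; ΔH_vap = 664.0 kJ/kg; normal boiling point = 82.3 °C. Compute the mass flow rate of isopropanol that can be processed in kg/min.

ṁ = 72.6 kg/min

Δh = 2.60×(82.3−24.3) + 664.0 + 1.48×(124−82.3) = 876.52 kJ/kg
Q = 1060 kJ/s = 1060 kJ/s = 63600 kJ/min
ṁ = Q/Δh = 63600 / 876.52 = 72.56 kg/min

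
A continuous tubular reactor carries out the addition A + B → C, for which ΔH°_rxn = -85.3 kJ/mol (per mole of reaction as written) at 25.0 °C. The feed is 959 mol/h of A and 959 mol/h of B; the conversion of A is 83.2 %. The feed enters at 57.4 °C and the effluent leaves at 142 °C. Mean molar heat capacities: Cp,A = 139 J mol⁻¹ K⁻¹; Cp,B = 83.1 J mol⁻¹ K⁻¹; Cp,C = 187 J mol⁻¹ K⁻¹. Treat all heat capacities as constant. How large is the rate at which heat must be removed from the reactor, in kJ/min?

Extent of reaction ξ = 0.832 × 959 = 797.89 mol/h
Reaction term: ξ·ΔH°_rxn = 797.89 × -85.3 = -68060 kJ/h
Sensible, feed 57.4→25 °C: -6901 kJ/h
Outlet flows (mol/h): A 161.11, B 161.11, C 797.89
Sensible, products 25→142 °C: 21644 kJ/h
Q = ΔH = -53317 kJ/h = -14.81 kW
Heat removed = 888.62 kJ/min

Q_out = 889 kJ/min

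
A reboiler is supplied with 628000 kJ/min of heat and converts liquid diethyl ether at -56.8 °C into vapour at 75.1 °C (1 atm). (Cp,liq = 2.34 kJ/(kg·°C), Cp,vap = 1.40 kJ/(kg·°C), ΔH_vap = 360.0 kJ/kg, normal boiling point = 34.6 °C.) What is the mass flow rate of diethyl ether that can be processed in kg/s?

ṁ = 16.6 kg/s

Δh = 2.34×(34.6−-56.8) + 360.0 + 1.40×(75.1−34.6) = 630.58 kJ/kg
Q = 628000 kJ/min = 10467 kJ/s = 10467 kJ/s
ṁ = Q/Δh = 10467 / 630.58 = 16.599 kg/s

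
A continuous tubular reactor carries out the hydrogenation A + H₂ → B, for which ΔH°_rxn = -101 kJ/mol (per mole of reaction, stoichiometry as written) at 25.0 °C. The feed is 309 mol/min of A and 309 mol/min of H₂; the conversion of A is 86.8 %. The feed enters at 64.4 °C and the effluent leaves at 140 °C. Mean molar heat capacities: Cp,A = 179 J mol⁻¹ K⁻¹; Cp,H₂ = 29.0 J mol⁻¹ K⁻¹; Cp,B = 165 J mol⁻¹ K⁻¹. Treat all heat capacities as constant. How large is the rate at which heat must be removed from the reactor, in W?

Extent of reaction ξ = 0.868 × 309 = 268.21 mol/min
Reaction term: ξ·ΔH°_rxn = 268.21 × -101 = -27089 kJ/min
Sensible, feed 64.4→25 °C: -2532.3 kJ/min
Outlet flows (mol/min): A 40.788, H₂ 40.788, B 268.21
Sensible, products 25→140 °C: 6065 kJ/min
Q = ΔH = -23557 kJ/min = -392.61 kW
Heat removed = 392610 W

Q_out = 393000 W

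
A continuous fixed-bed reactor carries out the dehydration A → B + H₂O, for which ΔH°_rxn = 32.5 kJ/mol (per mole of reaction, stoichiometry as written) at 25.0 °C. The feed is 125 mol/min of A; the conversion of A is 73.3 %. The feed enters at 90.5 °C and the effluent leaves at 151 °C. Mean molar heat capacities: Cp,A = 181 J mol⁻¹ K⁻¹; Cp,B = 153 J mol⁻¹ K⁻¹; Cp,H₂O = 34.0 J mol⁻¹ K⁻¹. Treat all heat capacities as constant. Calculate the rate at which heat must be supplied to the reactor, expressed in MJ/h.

Q_in = 265 MJ/h

Extent of reaction ξ = 0.733 × 125 = 91.625 mol/min
Reaction term: ξ·ΔH°_rxn = 91.625 × 32.5 = 2977.8 kJ/min
Sensible, feed 90.5→25 °C: -1481.9 kJ/min
Outlet flows (mol/min): A 33.375, B 91.625, H₂O 91.625
Sensible, products 25→151 °C: 2920 kJ/min
Q = ΔH = 4415.9 kJ/min = 73.598 kW
Heat supplied = 264.95 MJ/h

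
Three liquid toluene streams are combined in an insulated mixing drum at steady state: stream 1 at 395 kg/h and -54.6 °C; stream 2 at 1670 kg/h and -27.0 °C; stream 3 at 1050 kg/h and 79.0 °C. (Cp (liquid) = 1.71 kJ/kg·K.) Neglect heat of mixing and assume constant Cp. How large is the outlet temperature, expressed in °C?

T_out = 5.23 °C

Energy balance with Q = 0: Σ ṁᵢCp,ᵢ(T_out − Tᵢ) = 0
T_out = Σ ṁᵢCp,ᵢTᵢ / Σ ṁᵢCp,ᵢ
      = 27861 / 5326.6 = 5.2305 °C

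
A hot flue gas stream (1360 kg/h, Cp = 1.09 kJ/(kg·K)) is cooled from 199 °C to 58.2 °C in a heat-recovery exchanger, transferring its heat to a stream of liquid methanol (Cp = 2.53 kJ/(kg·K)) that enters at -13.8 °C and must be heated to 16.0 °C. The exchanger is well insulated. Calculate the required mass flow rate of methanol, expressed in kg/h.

Heat released by hot stream: Q = 1360 × 1.09 × (199 − 58.2) = 208720 kJ/h
Energy balance on cold side (adiabatic exchanger): Q = ṁ_c·Cp_c·(T_c,out − T_c,in)
ṁ_c = 208720 / [2.53 × (16.0 − -13.8)] = 2768.4 kg/h

ṁ_c = 2770 kg/h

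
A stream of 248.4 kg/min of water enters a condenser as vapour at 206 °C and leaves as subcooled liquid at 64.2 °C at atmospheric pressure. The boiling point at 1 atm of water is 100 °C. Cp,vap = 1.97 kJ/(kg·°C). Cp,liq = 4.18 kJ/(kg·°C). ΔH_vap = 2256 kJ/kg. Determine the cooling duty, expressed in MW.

Q_c = 10.8 MW

vapour 206→100 °C: -208.82 kJ/kg
condensation at 100 °C: -2256 kJ/kg
liquid 100→64.2 °C: -149.64 kJ/kg
Δh = -208.82 + -2256 + -149.64 = -2614.5 kJ/kg
Q = ṁ·Δh = 248.4 kg/min × -2614.5 kJ/kg = -649430 kJ/min
|Q| = 10824 kW = 10.824 MW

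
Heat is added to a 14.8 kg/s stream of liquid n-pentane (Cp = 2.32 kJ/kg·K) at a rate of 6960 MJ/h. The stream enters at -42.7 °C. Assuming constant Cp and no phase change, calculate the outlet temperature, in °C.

Q = 6960 MJ/h = 1933.3 kJ/s
ΔT = Q/(ṁ·Cp) = 1933.3/(14.8×2.32) = 56.306 K
T_out = -42.7 + 56.306 = 13.606 °C

T_out = 13.6 °C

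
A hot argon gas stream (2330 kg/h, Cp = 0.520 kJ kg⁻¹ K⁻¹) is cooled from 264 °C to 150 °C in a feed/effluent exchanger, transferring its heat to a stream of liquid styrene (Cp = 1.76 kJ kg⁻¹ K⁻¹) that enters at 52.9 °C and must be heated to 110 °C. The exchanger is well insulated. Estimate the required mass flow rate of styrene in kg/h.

Heat released by hot stream: Q = 2330 × 0.520 × (264 − 150) = 138120 kJ/h
Energy balance on cold side (adiabatic exchanger): Q = ṁ_c·Cp_c·(T_c,out − T_c,in)
ṁ_c = 138120 / [1.76 × (110 − 52.9)] = 1374.4 kg/h

ṁ_c = 1370 kg/h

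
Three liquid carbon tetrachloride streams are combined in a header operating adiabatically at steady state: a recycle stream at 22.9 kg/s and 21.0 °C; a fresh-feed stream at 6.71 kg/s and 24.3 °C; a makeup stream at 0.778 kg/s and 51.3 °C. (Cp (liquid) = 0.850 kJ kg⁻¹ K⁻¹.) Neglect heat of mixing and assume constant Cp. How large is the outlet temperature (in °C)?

T_out = 22.5 °C

Adiabatic, steady state ⇒ Σ ṁᵢCp,ᵢ(T_out − Tᵢ) = 0
T_out = Σ ṁᵢCp,ᵢTᵢ / Σ ṁᵢCp,ᵢ
      = 581.28 / 25.83 = 22.504 °C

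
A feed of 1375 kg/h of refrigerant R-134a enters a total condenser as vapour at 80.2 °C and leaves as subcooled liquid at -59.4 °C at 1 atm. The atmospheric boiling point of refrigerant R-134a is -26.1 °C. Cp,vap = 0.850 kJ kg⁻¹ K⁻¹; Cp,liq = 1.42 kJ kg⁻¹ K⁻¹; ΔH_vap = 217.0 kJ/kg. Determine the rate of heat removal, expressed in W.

Q_c = 135000 W

vapour 80.2→-26.1 °C: -90.355 kJ/kg
condensation at -26.1 °C: -217 kJ/kg
liquid -26.1→-59.4 °C: -47.286 kJ/kg
Δh = -90.355 + -217 + -47.286 = -354.64 kJ/kg
Q = ṁ·Δh = 1375 kg/h × -354.64 kJ/kg = -487630 kJ/h
|Q| = 135.45 kW = 135450 W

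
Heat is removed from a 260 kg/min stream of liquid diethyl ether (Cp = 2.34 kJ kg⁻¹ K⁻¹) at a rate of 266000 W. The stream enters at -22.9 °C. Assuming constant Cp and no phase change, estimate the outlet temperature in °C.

Q = 266000 W = 15960 kJ/min
ΔT = Q/(ṁ·Cp) = 15960/(260×2.34) = 26.233 K
T_out = -22.9 − 26.233 = -49.133 °C

T_out = -49.1 °C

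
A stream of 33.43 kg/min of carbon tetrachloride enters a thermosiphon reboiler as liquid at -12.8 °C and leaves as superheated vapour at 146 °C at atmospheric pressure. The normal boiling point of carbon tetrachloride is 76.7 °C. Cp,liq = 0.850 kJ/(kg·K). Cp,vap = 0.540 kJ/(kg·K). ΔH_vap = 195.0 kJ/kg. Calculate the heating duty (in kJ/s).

Q = 172 kJ/s

liquid -12.8→76.7 °C: 76.075 kJ/kg
vaporisation at 76.7 °C: 195 kJ/kg
vapour 76.7→146 °C: 37.422 kJ/kg
Δh = 76.075 + 195 + 37.422 = 308.5 kJ/kg
Q = ṁ·Δh = 33.43 kg/min × 308.5 kJ/kg = 10313 kJ/min
|Q| = 171.88 kW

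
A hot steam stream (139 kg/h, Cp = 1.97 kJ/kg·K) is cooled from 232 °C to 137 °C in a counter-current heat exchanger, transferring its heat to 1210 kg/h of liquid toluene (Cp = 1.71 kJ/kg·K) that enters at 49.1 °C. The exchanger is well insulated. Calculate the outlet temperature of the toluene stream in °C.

Heat released by hot stream: Q = 139 × 1.97 × (232 − 137) = 26014 kJ/h
Energy balance on cold side (adiabatic exchanger): Q = ṁ_c·Cp_c·(T_c,out − T_c,in)
T_c,out = 49.1 + 26014/(1210 × 1.71) = 61.673 °C

T_c,out = 61.7 °C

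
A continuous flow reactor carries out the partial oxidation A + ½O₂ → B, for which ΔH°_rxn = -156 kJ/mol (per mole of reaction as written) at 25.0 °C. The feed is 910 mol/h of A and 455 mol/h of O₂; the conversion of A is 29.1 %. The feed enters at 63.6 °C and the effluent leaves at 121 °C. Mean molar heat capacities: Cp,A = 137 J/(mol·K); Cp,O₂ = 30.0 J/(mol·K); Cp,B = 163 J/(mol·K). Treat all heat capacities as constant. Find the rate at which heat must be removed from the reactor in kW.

Q_out = 9.19 kW

Extent of reaction ξ = 0.291 × 910 = 264.81 mol/h
Reaction term: ξ·ΔH°_rxn = 264.81 × -156 = -41310 kJ/h
Sensible, feed 63.6→25 °C: -5339.2 kJ/h
Outlet flows (mol/h): A 645.19, O₂ 322.6, B 264.81
Sensible, products 25→121 °C: 13558 kJ/h
Q = ΔH = -33091 kJ/h = -9.192 kW
Heat removed = 9.192 kW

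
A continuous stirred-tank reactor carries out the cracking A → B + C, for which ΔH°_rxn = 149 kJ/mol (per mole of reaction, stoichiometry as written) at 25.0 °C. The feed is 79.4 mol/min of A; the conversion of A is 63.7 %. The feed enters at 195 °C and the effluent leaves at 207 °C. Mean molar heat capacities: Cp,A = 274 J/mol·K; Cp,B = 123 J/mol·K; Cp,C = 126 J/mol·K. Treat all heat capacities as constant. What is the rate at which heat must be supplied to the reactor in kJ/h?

Q_in = 454000 kJ/h

Extent of reaction ξ = 0.637 × 79.4 = 50.578 mol/min
Reaction term: ξ·ΔH°_rxn = 50.578 × 149 = 7536.1 kJ/min
Sensible, feed 195→25 °C: -3698.5 kJ/min
Outlet flows (mol/min): A 28.822, B 50.578, C 50.578
Sensible, products 25→207 °C: 3729.4 kJ/min
Q = ΔH = 7567 kJ/min = 126.12 kW
Heat supplied = 454020 kJ/h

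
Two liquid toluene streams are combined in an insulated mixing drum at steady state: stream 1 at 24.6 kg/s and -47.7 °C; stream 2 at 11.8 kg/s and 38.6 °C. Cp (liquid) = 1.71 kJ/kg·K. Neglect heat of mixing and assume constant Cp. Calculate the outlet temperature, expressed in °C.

T_out = -19.7 °C

No heat crosses the boundary, so H_out = H_in.
T_out = Σ ṁᵢCp,ᵢTᵢ / Σ ṁᵢCp,ᵢ
      = -1227.7 / 62.244 = -19.724 °C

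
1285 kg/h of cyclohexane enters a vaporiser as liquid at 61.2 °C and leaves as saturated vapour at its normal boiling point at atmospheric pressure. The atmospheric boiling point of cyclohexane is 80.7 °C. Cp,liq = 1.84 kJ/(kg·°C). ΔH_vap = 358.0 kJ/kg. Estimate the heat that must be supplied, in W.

Q = 141000 W

liquid 61.2→80.7 °C: 35.88 kJ/kg
vaporisation at 80.7 °C: 358 kJ/kg
Δh = 35.88 + 358 = 393.88 kJ/kg
Q = ṁ·Δh = 1285 kg/h × 393.88 kJ/kg = 506140 kJ/h
|Q| = 140.59 kW = 140590 W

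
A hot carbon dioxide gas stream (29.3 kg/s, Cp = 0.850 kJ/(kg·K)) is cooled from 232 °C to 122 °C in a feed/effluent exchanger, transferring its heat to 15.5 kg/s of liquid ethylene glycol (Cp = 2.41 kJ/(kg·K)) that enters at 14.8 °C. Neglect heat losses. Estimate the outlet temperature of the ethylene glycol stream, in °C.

T_c,out = 88.1 °C

Heat released by hot stream: Q = 29.3 × 0.850 × (232 − 122) = 2739.6 kJ/s
Energy balance on cold side (adiabatic exchanger): Q = ṁ_c·Cp_c·(T_c,out − T_c,in)
T_c,out = 14.8 + 2739.6/(15.5 × 2.41) = 88.138 °C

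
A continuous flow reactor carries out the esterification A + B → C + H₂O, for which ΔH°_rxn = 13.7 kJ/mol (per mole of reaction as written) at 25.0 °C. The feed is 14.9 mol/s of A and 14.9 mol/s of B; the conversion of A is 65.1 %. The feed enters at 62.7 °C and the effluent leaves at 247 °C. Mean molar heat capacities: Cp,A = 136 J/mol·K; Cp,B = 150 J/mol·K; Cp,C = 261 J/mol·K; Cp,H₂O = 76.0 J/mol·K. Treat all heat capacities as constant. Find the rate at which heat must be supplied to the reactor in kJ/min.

Q_in = 61700 kJ/min

Extent of reaction ξ = 0.651 × 14.9 = 9.6999 mol/s
Reaction term: ξ·ΔH°_rxn = 9.6999 × 13.7 = 132.89 kJ/s
Sensible, feed 62.7→25 °C: -160.65 kJ/s
Outlet flows (mol/s): A 5.2001, B 5.2001, C 9.6999, H₂O 9.6999
Sensible, products 25→247 °C: 1055.9 kJ/s
Q = ΔH = 1028.1 kJ/s = 1028.1 kW
Heat supplied = 61685 kJ/min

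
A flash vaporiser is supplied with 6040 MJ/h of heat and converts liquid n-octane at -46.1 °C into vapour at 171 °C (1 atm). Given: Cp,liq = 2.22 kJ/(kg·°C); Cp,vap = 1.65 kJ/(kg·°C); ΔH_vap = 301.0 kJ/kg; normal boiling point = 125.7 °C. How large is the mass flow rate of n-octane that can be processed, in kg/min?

Δh = 2.22×(125.7−-46.1) + 301.0 + 1.65×(171−125.7) = 757.14 kJ/kg
Q = 6040 MJ/h = 1677.8 kJ/s = 100670 kJ/min
ṁ = Q/Δh = 100670 / 757.14 = 132.96 kg/min

ṁ = 133 kg/min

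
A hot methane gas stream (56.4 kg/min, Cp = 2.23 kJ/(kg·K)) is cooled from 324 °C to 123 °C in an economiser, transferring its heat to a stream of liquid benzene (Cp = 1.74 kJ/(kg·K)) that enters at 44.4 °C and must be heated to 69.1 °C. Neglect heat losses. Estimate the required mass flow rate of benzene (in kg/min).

Heat released by hot stream: Q = 56.4 × 2.23 × (324 − 123) = 25280 kJ/min
Energy balance on cold side (adiabatic exchanger): Q = ṁ_c·Cp_c·(T_c,out − T_c,in)
ṁ_c = 25280 / [1.74 × (69.1 − 44.4)] = 588.21 kg/min

ṁ_c = 588 kg/min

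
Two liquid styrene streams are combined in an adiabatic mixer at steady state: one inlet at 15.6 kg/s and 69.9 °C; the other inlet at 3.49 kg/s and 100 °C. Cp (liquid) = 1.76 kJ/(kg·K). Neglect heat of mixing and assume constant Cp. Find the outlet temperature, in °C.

T_out = 75.4 °C

Energy balance with Q = 0: Σ ṁᵢCp,ᵢ(T_out − Tᵢ) = 0
Σ ṁᵢCp,ᵢTᵢ = 15.6×1.76×69.9 + 3.49×1.76×100 = 2533.4
Σ ṁᵢCp,ᵢ = 15.6×1.76 + 3.49×1.76 = 33.598
T_out = 2533.4 / 33.598 = 75.403 °C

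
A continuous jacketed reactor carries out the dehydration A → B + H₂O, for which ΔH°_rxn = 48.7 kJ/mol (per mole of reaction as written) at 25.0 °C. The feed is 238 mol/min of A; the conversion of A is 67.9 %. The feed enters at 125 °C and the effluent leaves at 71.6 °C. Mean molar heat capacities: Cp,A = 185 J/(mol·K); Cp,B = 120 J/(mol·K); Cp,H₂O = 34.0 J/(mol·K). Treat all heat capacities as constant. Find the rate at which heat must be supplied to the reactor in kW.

Extent of reaction ξ = 0.679 × 238 = 161.6 mol/min
Reaction term: ξ·ΔH°_rxn = 161.6 × 48.7 = 7870 kJ/min
Sensible, feed 125→25 °C: -4403 kJ/min
Outlet flows (mol/min): A 76.398, B 161.6, H₂O 161.6
Sensible, products 25→71.6 °C: 1818.3 kJ/min
Q = ΔH = 5285.4 kJ/min = 88.089 kW
Heat supplied = 88.089 kW

Q_in = 88.1 kW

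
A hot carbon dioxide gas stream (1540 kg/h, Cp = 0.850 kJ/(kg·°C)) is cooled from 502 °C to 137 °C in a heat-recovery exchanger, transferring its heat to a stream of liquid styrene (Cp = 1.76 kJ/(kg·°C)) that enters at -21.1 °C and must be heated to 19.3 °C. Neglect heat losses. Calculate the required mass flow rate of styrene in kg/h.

ṁ_c = 6720 kg/h

Heat released by hot stream: Q = 1540 × 0.850 × (502 − 137) = 477780 kJ/h
Energy balance on cold side (adiabatic exchanger): Q = ṁ_c·Cp_c·(T_c,out − T_c,in)
ṁ_c = 477780 / [1.76 × (19.3 − -21.1)] = 6719.5 kg/h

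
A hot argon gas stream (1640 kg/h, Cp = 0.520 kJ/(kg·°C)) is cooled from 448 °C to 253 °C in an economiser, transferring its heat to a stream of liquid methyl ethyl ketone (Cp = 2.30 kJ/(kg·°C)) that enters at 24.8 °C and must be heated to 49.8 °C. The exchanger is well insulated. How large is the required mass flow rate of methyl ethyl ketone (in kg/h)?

ṁ_c = 2890 kg/h

Heat released by hot stream: Q = 1640 × 0.520 × (448 − 253) = 166300 kJ/h
Energy balance on cold side (adiabatic exchanger): Q = ṁ_c·Cp_c·(T_c,out − T_c,in)
ṁ_c = 166300 / [2.30 × (49.8 − 24.8)] = 2892.1 kg/h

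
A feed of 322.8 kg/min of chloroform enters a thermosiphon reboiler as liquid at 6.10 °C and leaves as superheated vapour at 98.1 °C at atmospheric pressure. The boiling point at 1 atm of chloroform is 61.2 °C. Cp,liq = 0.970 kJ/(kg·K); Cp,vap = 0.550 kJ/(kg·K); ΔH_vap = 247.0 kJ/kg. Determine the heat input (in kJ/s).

liquid 6.10→61.2 °C: 53.447 kJ/kg
vaporisation at 61.2 °C: 247 kJ/kg
vapour 61.2→98.1 °C: 20.295 kJ/kg
Δh = 53.447 + 247 + 20.295 = 320.74 kJ/kg
Q = ṁ·Δh = 322.8 kg/min × 320.74 kJ/kg = 103540 kJ/min
|Q| = 1725.6 kW

Q = 1730 kJ/s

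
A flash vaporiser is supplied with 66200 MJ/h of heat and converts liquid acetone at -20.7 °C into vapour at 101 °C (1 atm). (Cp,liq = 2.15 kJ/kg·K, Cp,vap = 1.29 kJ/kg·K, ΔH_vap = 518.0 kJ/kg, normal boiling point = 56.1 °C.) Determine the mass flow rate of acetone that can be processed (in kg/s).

Δh = 2.15×(56.1−-20.7) + 518.0 + 1.29×(101−56.1) = 741.04 kJ/kg
Q = 66200 MJ/h = 18389 kJ/s = 18389 kJ/s
ṁ = Q/Δh = 18389 / 741.04 = 24.815 kg/s

ṁ = 24.8 kg/s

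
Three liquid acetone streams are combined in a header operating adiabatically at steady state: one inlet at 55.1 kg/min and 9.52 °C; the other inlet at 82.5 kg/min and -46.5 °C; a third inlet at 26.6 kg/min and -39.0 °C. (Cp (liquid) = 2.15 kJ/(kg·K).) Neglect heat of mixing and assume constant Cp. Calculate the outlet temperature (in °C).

Adiabatic, steady state ⇒ Σ ṁᵢCp,ᵢ(T_out − Tᵢ) = 0
T_out = Σ ṁᵢCp,ᵢTᵢ / Σ ṁᵢCp,ᵢ
      = -9350.6 / 353.03 = -26.487 °C

T_out = -26.5 °C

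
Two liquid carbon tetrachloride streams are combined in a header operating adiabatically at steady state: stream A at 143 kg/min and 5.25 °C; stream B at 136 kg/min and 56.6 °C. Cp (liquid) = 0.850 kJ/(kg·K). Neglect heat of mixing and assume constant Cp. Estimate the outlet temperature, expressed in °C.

T_out = 30.3 °C

Energy balance with Q = 0: Σ ṁᵢCp,ᵢ(T_out − Tᵢ) = 0
T_out = Σ ṁᵢCp,ᵢTᵢ / Σ ṁᵢCp,ᵢ
      = 7181.1 / 237.15 = 30.281 °C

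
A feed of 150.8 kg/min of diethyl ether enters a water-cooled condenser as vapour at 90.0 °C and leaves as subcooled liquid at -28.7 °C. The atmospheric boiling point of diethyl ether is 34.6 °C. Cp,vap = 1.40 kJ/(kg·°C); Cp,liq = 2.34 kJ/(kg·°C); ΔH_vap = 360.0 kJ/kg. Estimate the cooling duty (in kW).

Q_c = 1470 kW

vapour 90.0→34.6 °C: -77.56 kJ/kg
condensation at 34.6 °C: -360 kJ/kg
liquid 34.6→-28.7 °C: -148.12 kJ/kg
Δh = -77.56 + -360 + -148.12 = -585.68 kJ/kg
Q = ṁ·Δh = 150.8 kg/min × -585.68 kJ/kg = -88321 kJ/min
|Q| = 1472 kW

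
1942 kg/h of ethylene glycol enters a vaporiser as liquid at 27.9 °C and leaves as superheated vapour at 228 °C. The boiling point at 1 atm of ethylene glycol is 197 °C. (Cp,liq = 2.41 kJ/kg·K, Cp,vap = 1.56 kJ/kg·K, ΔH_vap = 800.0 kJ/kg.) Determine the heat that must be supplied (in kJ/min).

liquid 27.9→197 °C: 407.53 kJ/kg
vaporisation at 197 °C: 800 kJ/kg
vapour 197→228 °C: 48.36 kJ/kg
Δh = 407.53 + 800 + 48.36 = 1255.9 kJ/kg
Q = ṁ·Δh = 1942 kg/h × 1255.9 kJ/kg = 2.4389e+06 kJ/h
|Q| = 677.48 kW = 40649 kJ/min

Q = 40600 kJ/min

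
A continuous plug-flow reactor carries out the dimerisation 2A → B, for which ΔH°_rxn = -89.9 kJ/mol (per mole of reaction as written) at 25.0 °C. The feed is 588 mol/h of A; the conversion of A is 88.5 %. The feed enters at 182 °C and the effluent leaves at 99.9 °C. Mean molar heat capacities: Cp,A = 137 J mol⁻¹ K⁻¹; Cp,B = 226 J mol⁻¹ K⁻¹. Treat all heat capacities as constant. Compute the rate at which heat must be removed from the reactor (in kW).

Extent of reaction ξ = 0.885 × 588 / 2 = 260.19 mol/h
Reaction term: ξ·ΔH°_rxn = 260.19 × -89.9 = -23391 kJ/h
Sensible, feed 182→25 °C: -12647 kJ/h
Outlet flows (mol/h): A 67.62, B 260.19
Sensible, products 25→99.9 °C: 5098.2 kJ/h
Q = ΔH = -30940 kJ/h = -8.5945 kW
Heat removed = 8.5945 kW

Q_out = 8.59 kW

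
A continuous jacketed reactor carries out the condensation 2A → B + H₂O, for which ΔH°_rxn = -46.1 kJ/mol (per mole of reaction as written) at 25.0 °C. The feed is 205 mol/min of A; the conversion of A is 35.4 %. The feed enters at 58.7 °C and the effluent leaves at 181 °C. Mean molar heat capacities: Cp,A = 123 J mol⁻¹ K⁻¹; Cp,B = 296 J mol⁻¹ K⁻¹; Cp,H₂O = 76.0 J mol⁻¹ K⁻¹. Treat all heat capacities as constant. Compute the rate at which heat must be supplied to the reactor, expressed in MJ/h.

Extent of reaction ξ = 0.354 × 205 / 2 = 36.285 mol/min
Reaction term: ξ·ΔH°_rxn = 36.285 × -46.1 = -1672.7 kJ/min
Sensible, feed 58.7→25 °C: -849.75 kJ/min
Outlet flows (mol/min): A 132.43, B 36.285, H₂O 36.285
Sensible, products 25→181 °C: 4646.8 kJ/min
Q = ΔH = 2124.3 kJ/min = 35.405 kW
Heat supplied = 127.46 MJ/h

Q_in = 127 MJ/h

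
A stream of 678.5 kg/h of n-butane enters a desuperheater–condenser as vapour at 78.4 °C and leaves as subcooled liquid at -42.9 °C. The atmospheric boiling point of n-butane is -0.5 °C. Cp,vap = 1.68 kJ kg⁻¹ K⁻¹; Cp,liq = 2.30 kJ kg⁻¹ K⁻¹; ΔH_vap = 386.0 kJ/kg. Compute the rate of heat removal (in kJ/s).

vapour 78.4→-0.5 °C: -132.55 kJ/kg
condensation at -0.5 °C: -386 kJ/kg
liquid -0.5→-42.9 °C: -97.52 kJ/kg
Δh = -132.55 + -386 + -97.52 = -616.07 kJ/kg
Q = ṁ·Δh = 678.5 kg/h × -616.07 kJ/kg = -418000 kJ/h
|Q| = 116.11 kW

Q_c = 116 kJ/s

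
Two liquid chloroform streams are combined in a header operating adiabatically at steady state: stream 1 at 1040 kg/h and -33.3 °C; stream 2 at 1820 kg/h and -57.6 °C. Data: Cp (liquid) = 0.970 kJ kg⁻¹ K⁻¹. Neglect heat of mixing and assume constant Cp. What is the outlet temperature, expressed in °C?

T_out = -48.8 °C

No heat crosses the boundary, so H_out = H_in.
T_out = Σ ṁᵢCp,ᵢTᵢ / Σ ṁᵢCp,ᵢ
      = -135280 / 2774.2 = -48.764 °C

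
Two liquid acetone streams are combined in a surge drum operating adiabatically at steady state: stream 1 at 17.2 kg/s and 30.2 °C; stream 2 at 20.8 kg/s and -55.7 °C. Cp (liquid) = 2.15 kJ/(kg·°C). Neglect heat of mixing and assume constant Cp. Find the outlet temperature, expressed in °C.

T_out = -16.8 °C

Energy balance with Q = 0: Σ ṁᵢCp,ᵢ(T_out − Tᵢ) = 0
T_out = Σ ṁᵢCp,ᵢTᵢ / Σ ṁᵢCp,ᵢ
      = -1374.1 / 81.7 = -16.819 °C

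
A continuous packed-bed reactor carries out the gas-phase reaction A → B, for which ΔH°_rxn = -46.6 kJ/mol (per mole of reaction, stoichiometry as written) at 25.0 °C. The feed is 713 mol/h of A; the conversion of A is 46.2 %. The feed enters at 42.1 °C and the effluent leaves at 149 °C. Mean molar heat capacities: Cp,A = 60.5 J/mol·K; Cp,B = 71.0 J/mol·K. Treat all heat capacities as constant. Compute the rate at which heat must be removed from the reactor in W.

Q_out = 2860 W

Extent of reaction ξ = 0.462 × 713 = 329.41 mol/h
Reaction term: ξ·ΔH°_rxn = 329.41 × -46.6 = -15350 kJ/h
Sensible, feed 42.1→25 °C: -737.63 kJ/h
Outlet flows (mol/h): A 383.59, B 329.41
Sensible, products 25→149 °C: 5777.8 kJ/h
Q = ΔH = -10310 kJ/h = -2.8639 kW
Heat removed = 2863.9 W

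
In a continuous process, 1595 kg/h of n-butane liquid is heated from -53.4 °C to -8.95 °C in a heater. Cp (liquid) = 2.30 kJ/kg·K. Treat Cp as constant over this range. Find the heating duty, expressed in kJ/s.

Q = 45.3 kJ/s

Q = ṁ·Cp·ΔT = 1595 × 2.30 × (-8.95 − -53.4) = 163060 kJ/h
Converting: 163060 / 3600 s = 45.296 kW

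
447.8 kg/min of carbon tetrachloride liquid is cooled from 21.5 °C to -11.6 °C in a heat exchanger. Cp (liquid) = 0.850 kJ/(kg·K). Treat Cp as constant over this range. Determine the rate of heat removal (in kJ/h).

Q = ṁ·Cp·ΔT = 447.8 × 0.850 × (-11.6 − 21.5) = -12599 kJ/min
Converting: 12599 / 60 s = 209.98 kW
Cooling duty = 755930 kJ/h

Q_c = 756000 kJ/h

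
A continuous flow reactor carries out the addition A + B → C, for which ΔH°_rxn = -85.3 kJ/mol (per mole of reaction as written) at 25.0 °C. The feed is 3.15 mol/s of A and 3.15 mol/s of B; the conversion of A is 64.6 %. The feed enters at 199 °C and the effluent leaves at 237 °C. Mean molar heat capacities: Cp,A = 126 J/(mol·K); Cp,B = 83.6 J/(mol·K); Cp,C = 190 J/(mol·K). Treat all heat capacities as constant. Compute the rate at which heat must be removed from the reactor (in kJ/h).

Extent of reaction ξ = 0.646 × 3.15 = 2.0349 mol/s
Reaction term: ξ·ΔH°_rxn = 2.0349 × -85.3 = -173.58 kJ/s
Sensible, feed 199→25 °C: -114.88 kJ/s
Outlet flows (mol/s): A 1.1151, B 1.1151, C 2.0349
Sensible, products 25→237 °C: 131.52 kJ/s
Q = ΔH = -156.94 kJ/s = -156.94 kW
Heat removed = 565000 kJ/h

Q_out = 565000 kJ/h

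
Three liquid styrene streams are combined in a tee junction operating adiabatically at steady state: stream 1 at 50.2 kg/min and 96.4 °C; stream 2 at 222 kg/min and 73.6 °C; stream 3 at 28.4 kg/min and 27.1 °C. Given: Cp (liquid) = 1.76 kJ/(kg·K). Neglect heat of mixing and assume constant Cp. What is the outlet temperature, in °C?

T_out = 73.0 °C

Adiabatic, steady state ⇒ Σ ṁᵢCp,ᵢ(T_out − Tᵢ) = 0
Σ ṁᵢCp,ᵢTᵢ = 50.2×1.76×96.4 + 222×1.76×73.6 + 28.4×1.76×27.1 = 38629
Σ ṁᵢCp,ᵢ = 50.2×1.76 + 222×1.76 + 28.4×1.76 = 529.06
T_out = 38629 / 529.06 = 73.014 °C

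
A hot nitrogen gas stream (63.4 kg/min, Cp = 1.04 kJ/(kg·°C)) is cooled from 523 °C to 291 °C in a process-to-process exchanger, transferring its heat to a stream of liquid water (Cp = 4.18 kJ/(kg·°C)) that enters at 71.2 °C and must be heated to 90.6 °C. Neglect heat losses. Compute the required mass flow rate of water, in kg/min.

Heat released by hot stream: Q = 63.4 × 1.04 × (523 − 291) = 15297 kJ/min
Energy balance on cold side (adiabatic exchanger): Q = ṁ_c·Cp_c·(T_c,out − T_c,in)
ṁ_c = 15297 / [4.18 × (90.6 − 71.2)] = 188.64 kg/min

ṁ_c = 189 kg/min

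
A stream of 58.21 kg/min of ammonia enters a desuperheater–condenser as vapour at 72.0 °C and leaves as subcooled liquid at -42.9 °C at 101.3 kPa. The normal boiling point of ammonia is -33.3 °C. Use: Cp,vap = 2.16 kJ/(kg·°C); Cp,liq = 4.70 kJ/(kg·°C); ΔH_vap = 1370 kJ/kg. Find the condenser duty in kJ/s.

vapour 72.0→-33.3 °C: -227.45 kJ/kg
condensation at -33.3 °C: -1370 kJ/kg
liquid -33.3→-42.9 °C: -45.12 kJ/kg
Δh = -227.45 + -1370 + -45.12 = -1642.6 kJ/kg
Q = ṁ·Δh = 58.21 kg/min × -1642.6 kJ/kg = -95614 kJ/min
|Q| = 1593.6 kW

Q_c = 1590 kJ/s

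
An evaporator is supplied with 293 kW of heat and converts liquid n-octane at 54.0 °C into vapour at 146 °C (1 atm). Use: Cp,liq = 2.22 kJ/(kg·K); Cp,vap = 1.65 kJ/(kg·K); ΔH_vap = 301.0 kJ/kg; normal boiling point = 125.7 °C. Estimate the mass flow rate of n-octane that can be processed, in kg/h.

Δh = 2.22×(125.7−54.0) + 301.0 + 1.65×(146−125.7) = 493.67 kJ/kg
Q = 293 kW = 293 kJ/s = 1.0548e+06 kJ/h
ṁ = Q/Δh = 1.0548e+06 / 493.67 = 2136.7 kg/h

ṁ = 2140 kg/h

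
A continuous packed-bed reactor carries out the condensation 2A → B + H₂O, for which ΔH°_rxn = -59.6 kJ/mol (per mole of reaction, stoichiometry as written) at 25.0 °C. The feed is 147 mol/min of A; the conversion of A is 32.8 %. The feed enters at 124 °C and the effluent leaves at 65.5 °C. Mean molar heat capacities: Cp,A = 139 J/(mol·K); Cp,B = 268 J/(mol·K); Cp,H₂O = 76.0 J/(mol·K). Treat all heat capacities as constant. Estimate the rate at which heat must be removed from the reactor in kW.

Extent of reaction ξ = 0.328 × 147 / 2 = 24.108 mol/min
Reaction term: ξ·ΔH°_rxn = 24.108 × -59.6 = -1436.8 kJ/min
Sensible, feed 124→25 °C: -2022.9 kJ/min
Outlet flows (mol/min): A 98.784, B 24.108, H₂O 24.108
Sensible, products 25→65.5 °C: 891.98 kJ/min
Q = ΔH = -2567.7 kJ/min = -42.795 kW
Heat removed = 42.795 kW

Q_out = 42.8 kW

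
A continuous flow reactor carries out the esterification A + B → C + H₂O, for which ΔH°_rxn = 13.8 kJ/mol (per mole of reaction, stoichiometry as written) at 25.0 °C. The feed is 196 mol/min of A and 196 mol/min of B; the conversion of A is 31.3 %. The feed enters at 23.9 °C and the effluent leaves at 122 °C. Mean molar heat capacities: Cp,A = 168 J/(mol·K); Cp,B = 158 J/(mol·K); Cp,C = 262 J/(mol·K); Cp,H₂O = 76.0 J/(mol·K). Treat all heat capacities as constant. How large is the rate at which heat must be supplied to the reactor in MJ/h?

Q_in = 431 MJ/h

Extent of reaction ξ = 0.313 × 196 = 61.348 mol/min
Reaction term: ξ·ΔH°_rxn = 61.348 × 13.8 = 846.6 kJ/min
Sensible, feed 23.9→25 °C: 70.286 kJ/min
Outlet flows (mol/min): A 134.65, B 134.65, C 61.348, H₂O 61.348
Sensible, products 25→122 °C: 6269.3 kJ/min
Q = ΔH = 7186.2 kJ/min = 119.77 kW
Heat supplied = 431.17 MJ/h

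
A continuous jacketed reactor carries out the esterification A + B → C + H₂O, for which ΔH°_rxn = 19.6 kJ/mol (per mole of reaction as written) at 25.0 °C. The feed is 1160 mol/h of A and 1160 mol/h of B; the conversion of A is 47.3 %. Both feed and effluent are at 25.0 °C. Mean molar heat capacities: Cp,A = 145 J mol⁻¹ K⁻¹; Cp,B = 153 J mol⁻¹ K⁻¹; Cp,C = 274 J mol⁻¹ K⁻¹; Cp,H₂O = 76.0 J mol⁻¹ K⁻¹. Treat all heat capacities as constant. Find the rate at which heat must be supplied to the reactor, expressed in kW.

Extent of reaction ξ = 0.473 × 1160 = 548.68 mol/h
Reaction term: ξ·ΔH°_rxn = 548.68 × 19.6 = 10754 kJ/h
Q = ΔH = 10754 kJ/h = 2.9873 kW
Heat supplied = 2.9873 kW

Q_in = 2.99 kW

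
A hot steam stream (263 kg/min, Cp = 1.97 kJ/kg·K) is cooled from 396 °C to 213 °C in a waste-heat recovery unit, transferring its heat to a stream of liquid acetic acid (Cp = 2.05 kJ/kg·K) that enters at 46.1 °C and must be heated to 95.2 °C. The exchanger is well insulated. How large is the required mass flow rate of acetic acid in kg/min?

ṁ_c = 942 kg/min

Heat released by hot stream: Q = 263 × 1.97 × (396 − 213) = 94814 kJ/min
Energy balance on cold side (adiabatic exchanger): Q = ṁ_c·Cp_c·(T_c,out − T_c,in)
ṁ_c = 94814 / [2.05 × (95.2 − 46.1)] = 941.97 kg/min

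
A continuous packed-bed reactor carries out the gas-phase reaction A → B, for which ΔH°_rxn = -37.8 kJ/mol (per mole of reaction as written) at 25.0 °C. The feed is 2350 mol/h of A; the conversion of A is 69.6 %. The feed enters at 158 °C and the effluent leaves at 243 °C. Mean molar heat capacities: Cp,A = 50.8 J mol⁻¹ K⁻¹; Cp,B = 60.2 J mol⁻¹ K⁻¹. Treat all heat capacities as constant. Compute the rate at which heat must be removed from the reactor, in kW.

Q_out = 13.4 kW

Extent of reaction ξ = 0.696 × 2350 = 1635.6 mol/h
Reaction term: ξ·ΔH°_rxn = 1635.6 × -37.8 = -61826 kJ/h
Sensible, feed 158→25 °C: -15878 kJ/h
Outlet flows (mol/h): A 714.4, B 1635.6
Sensible, products 25→243 °C: 29377 kJ/h
Q = ΔH = -48327 kJ/h = -13.424 kW
Heat removed = 13.424 kW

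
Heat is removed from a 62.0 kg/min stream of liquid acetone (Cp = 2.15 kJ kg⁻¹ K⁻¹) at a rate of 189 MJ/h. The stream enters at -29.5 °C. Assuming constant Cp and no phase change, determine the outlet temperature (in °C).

Q = 189 MJ/h = 3150 kJ/min
ΔT = Q/(ṁ·Cp) = 3150/(62.0×2.15) = 23.631 K
T_out = -29.5 − 23.631 = -53.131 °C

T_out = -53.1 °C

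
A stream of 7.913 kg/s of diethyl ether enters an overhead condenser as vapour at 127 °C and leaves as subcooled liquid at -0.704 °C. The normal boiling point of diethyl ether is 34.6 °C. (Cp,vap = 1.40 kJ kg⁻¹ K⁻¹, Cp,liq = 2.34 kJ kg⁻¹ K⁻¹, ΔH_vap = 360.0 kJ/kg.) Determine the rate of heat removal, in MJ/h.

vapour 127→34.6 °C: -129.36 kJ/kg
condensation at 34.6 °C: -360 kJ/kg
liquid 34.6→-0.704 °C: -82.611 kJ/kg
Δh = -129.36 + -360 + -82.611 = -571.97 kJ/kg
Q = ṁ·Δh = 7.913 kg/s × -571.97 kJ/kg = -4526 kJ/s
|Q| = 4526 kW = 16294 MJ/h

Q_c = 16300 MJ/h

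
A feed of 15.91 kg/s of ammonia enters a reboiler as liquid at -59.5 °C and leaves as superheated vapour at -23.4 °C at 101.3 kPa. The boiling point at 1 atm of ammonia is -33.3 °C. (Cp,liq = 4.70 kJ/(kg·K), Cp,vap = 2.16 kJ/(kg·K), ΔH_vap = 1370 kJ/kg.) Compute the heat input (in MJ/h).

Q = 86700 MJ/h

liquid -59.5→-33.3 °C: 123.14 kJ/kg
vaporisation at -33.3 °C: 1370 kJ/kg
vapour -33.3→-23.4 °C: 21.384 kJ/kg
Δh = 123.14 + 1370 + 21.384 = 1514.5 kJ/kg
Q = ṁ·Δh = 15.91 kg/s × 1514.5 kJ/kg = 24096 kJ/s
|Q| = 24096 kW = 86746 MJ/h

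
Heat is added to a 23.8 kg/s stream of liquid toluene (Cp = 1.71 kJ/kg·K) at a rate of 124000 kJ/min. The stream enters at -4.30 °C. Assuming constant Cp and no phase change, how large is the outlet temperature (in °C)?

T_out = 46.5 °C

Q = 124000 kJ/min = 2066.7 kJ/s
ΔT = Q/(ṁ·Cp) = 2066.7/(23.8×1.71) = 50.781 K
T_out = -4.30 + 50.781 = 46.481 °C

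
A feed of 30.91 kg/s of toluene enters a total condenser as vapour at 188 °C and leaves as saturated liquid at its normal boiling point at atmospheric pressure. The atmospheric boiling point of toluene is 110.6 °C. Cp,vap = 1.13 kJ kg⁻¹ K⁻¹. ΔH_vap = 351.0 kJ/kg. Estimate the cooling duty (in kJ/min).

vapour 188→110.6 °C: -87.462 kJ/kg
condensation at 110.6 °C: -351 kJ/kg
Δh = -87.462 + -351 = -438.46 kJ/kg
Q = ṁ·Δh = 30.91 kg/s × -438.46 kJ/kg = -13553 kJ/s
|Q| = 13553 kW = 813170 kJ/min

Q_c = 813000 kJ/min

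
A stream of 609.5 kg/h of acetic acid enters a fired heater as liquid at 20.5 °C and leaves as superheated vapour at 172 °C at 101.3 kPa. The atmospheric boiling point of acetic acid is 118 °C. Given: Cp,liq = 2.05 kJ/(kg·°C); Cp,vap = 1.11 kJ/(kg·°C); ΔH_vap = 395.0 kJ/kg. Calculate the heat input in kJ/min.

Q = 6650 kJ/min

liquid 20.5→118 °C: 199.87 kJ/kg
vaporisation at 118 °C: 395 kJ/kg
vapour 118→172 °C: 59.94 kJ/kg
Δh = 199.87 + 395 + 59.94 = 654.81 kJ/kg
Q = ṁ·Δh = 609.5 kg/h × 654.81 kJ/kg = 399110 kJ/h
|Q| = 110.86 kW = 6651.8 kJ/min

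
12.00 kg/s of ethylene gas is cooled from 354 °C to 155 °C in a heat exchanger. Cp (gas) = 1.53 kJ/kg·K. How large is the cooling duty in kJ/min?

Q_c = 219000 kJ/min

Q = ṁ·Cp·ΔT = 12.00 × 1.53 × (155 − 354) = -3653.6 kJ/s
Cooling duty = 219220 kJ/min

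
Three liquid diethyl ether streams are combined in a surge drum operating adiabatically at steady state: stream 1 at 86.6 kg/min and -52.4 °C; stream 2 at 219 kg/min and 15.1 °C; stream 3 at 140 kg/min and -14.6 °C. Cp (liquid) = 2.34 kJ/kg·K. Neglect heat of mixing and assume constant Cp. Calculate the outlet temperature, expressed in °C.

T_out = -7.35 °C

Energy balance with Q = 0: Σ ṁᵢCp,ᵢ(T_out − Tᵢ) = 0
Σ ṁᵢCp,ᵢTᵢ = 86.6×2.34×-52.4 + 219×2.34×15.1 + 140×2.34×-14.6 = -7663.4
Σ ṁᵢCp,ᵢ = 86.6×2.34 + 219×2.34 + 140×2.34 = 1042.7
T_out = -7663.4 / 1042.7 = -7.3495 °C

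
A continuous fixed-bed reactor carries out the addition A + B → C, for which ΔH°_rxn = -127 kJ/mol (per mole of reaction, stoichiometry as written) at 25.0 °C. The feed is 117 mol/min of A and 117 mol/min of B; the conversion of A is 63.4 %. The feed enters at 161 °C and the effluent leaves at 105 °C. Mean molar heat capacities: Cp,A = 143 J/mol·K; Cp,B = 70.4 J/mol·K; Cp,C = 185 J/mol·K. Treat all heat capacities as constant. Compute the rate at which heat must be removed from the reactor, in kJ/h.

Extent of reaction ξ = 0.634 × 117 = 74.178 mol/min
Reaction term: ξ·ΔH°_rxn = 74.178 × -127 = -9420.6 kJ/min
Sensible, feed 161→25 °C: -3395.6 kJ/min
Outlet flows (mol/min): A 42.822, B 42.822, C 74.178
Sensible, products 25→105 °C: 1828.9 kJ/min
Q = ΔH = -10987 kJ/min = -183.12 kW
Heat removed = 659240 kJ/h

Q_out = 659000 kJ/h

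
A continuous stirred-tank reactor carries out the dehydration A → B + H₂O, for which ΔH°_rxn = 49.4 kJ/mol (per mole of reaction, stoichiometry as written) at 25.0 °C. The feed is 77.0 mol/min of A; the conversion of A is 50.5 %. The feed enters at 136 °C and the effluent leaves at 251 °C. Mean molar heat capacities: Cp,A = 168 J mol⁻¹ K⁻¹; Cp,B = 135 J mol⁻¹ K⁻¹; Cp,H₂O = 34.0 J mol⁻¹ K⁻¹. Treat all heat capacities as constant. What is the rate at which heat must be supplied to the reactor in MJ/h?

Q_in = 205 MJ/h

Extent of reaction ξ = 0.505 × 77.0 = 38.885 mol/min
Reaction term: ξ·ΔH°_rxn = 38.885 × 49.4 = 1920.9 kJ/min
Sensible, feed 136→25 °C: -1435.9 kJ/min
Outlet flows (mol/min): A 38.115, B 38.885, H₂O 38.885
Sensible, products 25→251 °C: 2932.3 kJ/min
Q = ΔH = 3417.3 kJ/min = 56.956 kW
Heat supplied = 205.04 MJ/h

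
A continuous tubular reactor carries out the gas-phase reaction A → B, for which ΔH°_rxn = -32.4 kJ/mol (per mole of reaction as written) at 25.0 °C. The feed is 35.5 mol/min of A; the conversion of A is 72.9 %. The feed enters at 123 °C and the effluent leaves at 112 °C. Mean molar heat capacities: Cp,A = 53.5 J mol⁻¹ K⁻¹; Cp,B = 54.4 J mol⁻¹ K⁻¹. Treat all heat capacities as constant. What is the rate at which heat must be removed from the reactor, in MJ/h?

Q_out = 51.4 MJ/h

Extent of reaction ξ = 0.729 × 35.5 = 25.88 mol/min
Reaction term: ξ·ΔH°_rxn = 25.88 × -32.4 = -838.5 kJ/min
Sensible, feed 123→25 °C: -186.13 kJ/min
Outlet flows (mol/min): A 9.6205, B 25.88
Sensible, products 25→112 °C: 167.26 kJ/min
Q = ΔH = -857.36 kJ/min = -14.289 kW
Heat removed = 51.442 MJ/h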